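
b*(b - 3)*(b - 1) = b^3 - 4*b^2 + 3*b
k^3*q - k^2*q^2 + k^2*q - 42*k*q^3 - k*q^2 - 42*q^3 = (k - 7*q)*(k + 6*q)*(k*q + q)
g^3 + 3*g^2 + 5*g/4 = g*(g + 1/2)*(g + 5/2)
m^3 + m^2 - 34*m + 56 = (m - 4)*(m - 2)*(m + 7)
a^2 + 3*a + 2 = (a + 1)*(a + 2)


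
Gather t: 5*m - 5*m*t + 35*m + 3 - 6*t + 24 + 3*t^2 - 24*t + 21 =40*m + 3*t^2 + t*(-5*m - 30) + 48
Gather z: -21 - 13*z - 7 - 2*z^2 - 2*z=-2*z^2 - 15*z - 28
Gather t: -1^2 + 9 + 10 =18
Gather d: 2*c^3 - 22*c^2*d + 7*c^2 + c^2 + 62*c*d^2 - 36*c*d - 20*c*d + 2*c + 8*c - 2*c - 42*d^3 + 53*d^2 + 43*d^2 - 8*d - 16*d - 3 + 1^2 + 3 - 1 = 2*c^3 + 8*c^2 + 8*c - 42*d^3 + d^2*(62*c + 96) + d*(-22*c^2 - 56*c - 24)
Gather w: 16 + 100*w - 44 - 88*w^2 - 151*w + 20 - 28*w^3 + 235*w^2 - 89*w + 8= -28*w^3 + 147*w^2 - 140*w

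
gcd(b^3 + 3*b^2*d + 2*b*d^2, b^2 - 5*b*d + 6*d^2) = 1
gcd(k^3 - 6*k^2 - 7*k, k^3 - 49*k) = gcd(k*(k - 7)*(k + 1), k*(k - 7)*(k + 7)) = k^2 - 7*k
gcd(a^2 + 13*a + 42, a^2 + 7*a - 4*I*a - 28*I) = a + 7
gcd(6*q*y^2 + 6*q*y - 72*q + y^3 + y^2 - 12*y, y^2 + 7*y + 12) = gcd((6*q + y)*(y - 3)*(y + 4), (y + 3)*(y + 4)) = y + 4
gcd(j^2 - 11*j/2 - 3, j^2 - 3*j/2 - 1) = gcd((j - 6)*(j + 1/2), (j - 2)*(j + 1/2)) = j + 1/2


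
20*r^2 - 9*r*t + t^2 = (-5*r + t)*(-4*r + t)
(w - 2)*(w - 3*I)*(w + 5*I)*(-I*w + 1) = -I*w^4 + 3*w^3 + 2*I*w^3 - 6*w^2 - 13*I*w^2 + 15*w + 26*I*w - 30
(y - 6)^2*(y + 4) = y^3 - 8*y^2 - 12*y + 144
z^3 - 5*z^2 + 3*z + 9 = (z - 3)^2*(z + 1)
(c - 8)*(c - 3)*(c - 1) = c^3 - 12*c^2 + 35*c - 24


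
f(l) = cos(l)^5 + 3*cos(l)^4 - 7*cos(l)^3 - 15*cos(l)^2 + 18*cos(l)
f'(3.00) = -2.86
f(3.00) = -23.80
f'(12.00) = -6.72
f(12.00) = 2.25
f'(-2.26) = 20.31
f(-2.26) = -15.33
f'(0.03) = 0.48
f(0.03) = 0.01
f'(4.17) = 22.78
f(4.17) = -12.15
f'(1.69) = -21.10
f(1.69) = -2.34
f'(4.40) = 23.73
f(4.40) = -6.72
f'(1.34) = -9.93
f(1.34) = 3.26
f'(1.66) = -20.42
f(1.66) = -1.72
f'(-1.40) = 12.18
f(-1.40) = 2.59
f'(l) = -5*sin(l)*cos(l)^4 - 12*sin(l)*cos(l)^3 + 21*sin(l)*cos(l)^2 + 30*sin(l)*cos(l) - 18*sin(l)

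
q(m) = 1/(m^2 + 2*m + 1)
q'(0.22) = -1.10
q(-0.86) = 51.02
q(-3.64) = 0.14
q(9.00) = 0.01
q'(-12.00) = 0.00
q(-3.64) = 0.14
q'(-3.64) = 0.11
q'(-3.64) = 0.11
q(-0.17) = 1.45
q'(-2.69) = 0.41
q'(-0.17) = -3.50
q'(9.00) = 0.00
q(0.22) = 0.67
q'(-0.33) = -6.65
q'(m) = (-2*m - 2)/(m^2 + 2*m + 1)^2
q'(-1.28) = 91.11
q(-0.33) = 2.23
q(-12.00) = 0.01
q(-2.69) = 0.35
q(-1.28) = 12.76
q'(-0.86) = -728.86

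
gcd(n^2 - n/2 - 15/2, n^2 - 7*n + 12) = n - 3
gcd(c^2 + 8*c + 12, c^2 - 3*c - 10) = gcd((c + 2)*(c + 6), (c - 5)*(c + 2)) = c + 2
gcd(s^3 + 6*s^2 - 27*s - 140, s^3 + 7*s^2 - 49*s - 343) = s + 7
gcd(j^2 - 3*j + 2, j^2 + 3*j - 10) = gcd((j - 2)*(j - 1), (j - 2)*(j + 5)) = j - 2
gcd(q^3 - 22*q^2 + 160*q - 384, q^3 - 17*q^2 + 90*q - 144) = q^2 - 14*q + 48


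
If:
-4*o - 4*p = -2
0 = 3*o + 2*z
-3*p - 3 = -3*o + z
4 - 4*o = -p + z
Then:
No Solution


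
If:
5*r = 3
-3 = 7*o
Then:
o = -3/7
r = 3/5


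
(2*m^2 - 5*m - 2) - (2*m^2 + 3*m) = -8*m - 2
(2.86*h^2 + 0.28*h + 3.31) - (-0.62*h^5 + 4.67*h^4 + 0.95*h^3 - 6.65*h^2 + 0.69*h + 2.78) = 0.62*h^5 - 4.67*h^4 - 0.95*h^3 + 9.51*h^2 - 0.41*h + 0.53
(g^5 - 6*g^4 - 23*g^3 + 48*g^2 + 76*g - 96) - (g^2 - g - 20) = g^5 - 6*g^4 - 23*g^3 + 47*g^2 + 77*g - 76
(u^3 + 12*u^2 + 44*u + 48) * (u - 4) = u^4 + 8*u^3 - 4*u^2 - 128*u - 192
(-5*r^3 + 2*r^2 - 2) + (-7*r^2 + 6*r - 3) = -5*r^3 - 5*r^2 + 6*r - 5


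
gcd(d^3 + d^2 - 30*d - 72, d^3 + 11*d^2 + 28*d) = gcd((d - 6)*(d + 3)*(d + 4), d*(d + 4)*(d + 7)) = d + 4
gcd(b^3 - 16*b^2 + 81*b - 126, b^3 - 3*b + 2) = 1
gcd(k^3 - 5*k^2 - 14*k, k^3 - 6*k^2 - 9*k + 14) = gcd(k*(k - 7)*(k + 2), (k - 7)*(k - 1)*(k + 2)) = k^2 - 5*k - 14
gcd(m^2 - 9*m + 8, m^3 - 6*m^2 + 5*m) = m - 1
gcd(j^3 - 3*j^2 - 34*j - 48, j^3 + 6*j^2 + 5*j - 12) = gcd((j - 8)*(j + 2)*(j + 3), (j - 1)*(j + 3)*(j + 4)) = j + 3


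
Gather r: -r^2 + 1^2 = 1 - r^2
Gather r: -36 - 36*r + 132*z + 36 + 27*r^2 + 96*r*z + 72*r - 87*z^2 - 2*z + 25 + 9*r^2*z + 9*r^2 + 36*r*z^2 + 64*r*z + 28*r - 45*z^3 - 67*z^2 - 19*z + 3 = r^2*(9*z + 36) + r*(36*z^2 + 160*z + 64) - 45*z^3 - 154*z^2 + 111*z + 28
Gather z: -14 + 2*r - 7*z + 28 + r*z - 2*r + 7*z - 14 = r*z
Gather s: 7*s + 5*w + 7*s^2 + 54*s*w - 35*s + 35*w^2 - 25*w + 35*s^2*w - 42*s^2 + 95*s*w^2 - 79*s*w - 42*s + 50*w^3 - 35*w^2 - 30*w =s^2*(35*w - 35) + s*(95*w^2 - 25*w - 70) + 50*w^3 - 50*w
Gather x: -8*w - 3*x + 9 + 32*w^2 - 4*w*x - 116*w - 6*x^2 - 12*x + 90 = 32*w^2 - 124*w - 6*x^2 + x*(-4*w - 15) + 99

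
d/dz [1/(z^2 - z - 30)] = (1 - 2*z)/(-z^2 + z + 30)^2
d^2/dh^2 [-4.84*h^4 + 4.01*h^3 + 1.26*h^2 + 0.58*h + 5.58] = -58.08*h^2 + 24.06*h + 2.52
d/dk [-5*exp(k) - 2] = -5*exp(k)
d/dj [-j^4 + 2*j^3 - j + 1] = -4*j^3 + 6*j^2 - 1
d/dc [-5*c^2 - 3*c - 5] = -10*c - 3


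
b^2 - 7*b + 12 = (b - 4)*(b - 3)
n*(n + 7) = n^2 + 7*n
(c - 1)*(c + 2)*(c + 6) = c^3 + 7*c^2 + 4*c - 12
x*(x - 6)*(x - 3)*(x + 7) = x^4 - 2*x^3 - 45*x^2 + 126*x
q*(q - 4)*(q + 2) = q^3 - 2*q^2 - 8*q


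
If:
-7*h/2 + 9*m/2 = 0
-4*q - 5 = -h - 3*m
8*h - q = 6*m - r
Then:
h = -2*r/5 - 1/2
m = -14*r/45 - 7/18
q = -r/3 - 5/3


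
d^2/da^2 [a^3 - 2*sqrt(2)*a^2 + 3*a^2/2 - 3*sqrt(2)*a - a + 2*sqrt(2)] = 6*a - 4*sqrt(2) + 3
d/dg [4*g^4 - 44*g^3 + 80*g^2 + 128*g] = 16*g^3 - 132*g^2 + 160*g + 128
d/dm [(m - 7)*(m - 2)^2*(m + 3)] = 4*m^3 - 24*m^2 - 2*m + 68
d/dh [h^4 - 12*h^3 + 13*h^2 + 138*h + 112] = 4*h^3 - 36*h^2 + 26*h + 138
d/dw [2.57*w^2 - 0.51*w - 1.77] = 5.14*w - 0.51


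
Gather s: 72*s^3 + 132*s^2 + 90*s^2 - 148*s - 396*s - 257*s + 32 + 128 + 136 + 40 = 72*s^3 + 222*s^2 - 801*s + 336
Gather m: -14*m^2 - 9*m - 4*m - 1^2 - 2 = -14*m^2 - 13*m - 3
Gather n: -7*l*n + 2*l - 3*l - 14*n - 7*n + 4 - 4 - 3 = -l + n*(-7*l - 21) - 3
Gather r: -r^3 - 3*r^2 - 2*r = -r^3 - 3*r^2 - 2*r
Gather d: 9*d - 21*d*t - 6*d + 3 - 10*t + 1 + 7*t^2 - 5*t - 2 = d*(3 - 21*t) + 7*t^2 - 15*t + 2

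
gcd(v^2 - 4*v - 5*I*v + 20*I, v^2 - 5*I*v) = v - 5*I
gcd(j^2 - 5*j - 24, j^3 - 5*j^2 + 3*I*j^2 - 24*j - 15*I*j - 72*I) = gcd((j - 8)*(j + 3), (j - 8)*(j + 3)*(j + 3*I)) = j^2 - 5*j - 24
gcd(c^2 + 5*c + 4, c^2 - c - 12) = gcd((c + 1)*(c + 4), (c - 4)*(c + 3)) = 1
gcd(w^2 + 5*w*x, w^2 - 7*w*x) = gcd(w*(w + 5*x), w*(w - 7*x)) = w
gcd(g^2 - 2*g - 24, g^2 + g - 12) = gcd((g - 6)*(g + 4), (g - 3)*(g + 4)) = g + 4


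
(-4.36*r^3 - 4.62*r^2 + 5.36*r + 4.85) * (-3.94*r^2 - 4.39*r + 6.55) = 17.1784*r^5 + 37.3432*r^4 - 29.3946*r^3 - 72.9004*r^2 + 13.8165*r + 31.7675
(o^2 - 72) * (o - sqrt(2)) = o^3 - sqrt(2)*o^2 - 72*o + 72*sqrt(2)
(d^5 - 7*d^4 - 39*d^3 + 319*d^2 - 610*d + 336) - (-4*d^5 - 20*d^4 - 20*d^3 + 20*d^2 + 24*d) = 5*d^5 + 13*d^4 - 19*d^3 + 299*d^2 - 634*d + 336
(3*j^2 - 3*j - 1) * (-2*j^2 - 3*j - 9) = -6*j^4 - 3*j^3 - 16*j^2 + 30*j + 9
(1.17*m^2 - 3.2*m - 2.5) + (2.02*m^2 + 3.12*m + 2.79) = 3.19*m^2 - 0.0800000000000001*m + 0.29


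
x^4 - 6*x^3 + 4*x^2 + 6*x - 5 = (x - 5)*(x - 1)^2*(x + 1)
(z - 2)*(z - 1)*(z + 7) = z^3 + 4*z^2 - 19*z + 14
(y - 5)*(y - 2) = y^2 - 7*y + 10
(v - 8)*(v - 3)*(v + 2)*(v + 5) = v^4 - 4*v^3 - 43*v^2 + 58*v + 240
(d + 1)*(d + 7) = d^2 + 8*d + 7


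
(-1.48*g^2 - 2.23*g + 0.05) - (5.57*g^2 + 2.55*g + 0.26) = -7.05*g^2 - 4.78*g - 0.21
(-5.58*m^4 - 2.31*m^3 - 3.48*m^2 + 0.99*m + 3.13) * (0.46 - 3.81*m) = 21.2598*m^5 + 6.2343*m^4 + 12.1962*m^3 - 5.3727*m^2 - 11.4699*m + 1.4398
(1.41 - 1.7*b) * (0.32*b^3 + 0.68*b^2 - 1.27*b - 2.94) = -0.544*b^4 - 0.7048*b^3 + 3.1178*b^2 + 3.2073*b - 4.1454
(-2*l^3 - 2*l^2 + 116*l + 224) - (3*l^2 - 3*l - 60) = -2*l^3 - 5*l^2 + 119*l + 284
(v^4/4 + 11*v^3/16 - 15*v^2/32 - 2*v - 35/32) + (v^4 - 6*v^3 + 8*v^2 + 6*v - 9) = 5*v^4/4 - 85*v^3/16 + 241*v^2/32 + 4*v - 323/32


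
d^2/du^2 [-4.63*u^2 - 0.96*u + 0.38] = -9.26000000000000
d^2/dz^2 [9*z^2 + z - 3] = 18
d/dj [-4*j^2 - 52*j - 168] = -8*j - 52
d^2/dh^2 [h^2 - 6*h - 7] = 2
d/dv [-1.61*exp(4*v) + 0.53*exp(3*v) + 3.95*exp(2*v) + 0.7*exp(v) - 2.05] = (-6.44*exp(3*v) + 1.59*exp(2*v) + 7.9*exp(v) + 0.7)*exp(v)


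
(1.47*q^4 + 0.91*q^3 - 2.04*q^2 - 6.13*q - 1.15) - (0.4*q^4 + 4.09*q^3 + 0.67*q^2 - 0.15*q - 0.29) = 1.07*q^4 - 3.18*q^3 - 2.71*q^2 - 5.98*q - 0.86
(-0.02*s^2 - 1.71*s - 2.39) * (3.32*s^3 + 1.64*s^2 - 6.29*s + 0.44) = -0.0664*s^5 - 5.71*s^4 - 10.6134*s^3 + 6.8275*s^2 + 14.2807*s - 1.0516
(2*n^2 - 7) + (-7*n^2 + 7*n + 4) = -5*n^2 + 7*n - 3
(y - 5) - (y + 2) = -7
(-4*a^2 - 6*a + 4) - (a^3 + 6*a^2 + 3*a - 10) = -a^3 - 10*a^2 - 9*a + 14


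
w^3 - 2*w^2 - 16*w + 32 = (w - 4)*(w - 2)*(w + 4)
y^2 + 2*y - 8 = (y - 2)*(y + 4)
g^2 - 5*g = g*(g - 5)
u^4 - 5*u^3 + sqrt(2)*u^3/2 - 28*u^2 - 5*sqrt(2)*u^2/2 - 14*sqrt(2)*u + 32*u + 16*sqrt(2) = (u - 8)*(u - 1)*(u + 4)*(u + sqrt(2)/2)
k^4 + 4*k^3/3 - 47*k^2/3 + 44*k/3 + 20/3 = (k - 2)^2*(k + 1/3)*(k + 5)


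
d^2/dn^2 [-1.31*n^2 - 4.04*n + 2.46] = -2.62000000000000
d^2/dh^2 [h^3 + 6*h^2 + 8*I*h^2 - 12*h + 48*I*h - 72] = 6*h + 12 + 16*I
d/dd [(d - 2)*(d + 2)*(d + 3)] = 3*d^2 + 6*d - 4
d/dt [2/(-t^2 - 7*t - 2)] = 2*(2*t + 7)/(t^2 + 7*t + 2)^2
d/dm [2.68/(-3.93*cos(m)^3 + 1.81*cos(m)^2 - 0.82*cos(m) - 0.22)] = (-31.5972*cos(m)^2 + 9.7016*cos(m) - 2.1976)*sin(m)/(3.93*cos(m)^3 - 1.81*cos(m)^2 + 0.82*cos(m) + 0.22)^2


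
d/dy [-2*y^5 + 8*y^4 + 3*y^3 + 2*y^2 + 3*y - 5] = -10*y^4 + 32*y^3 + 9*y^2 + 4*y + 3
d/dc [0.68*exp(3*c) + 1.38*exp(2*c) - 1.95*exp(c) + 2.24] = (2.04*exp(2*c) + 2.76*exp(c) - 1.95)*exp(c)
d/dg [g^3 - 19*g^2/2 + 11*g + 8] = 3*g^2 - 19*g + 11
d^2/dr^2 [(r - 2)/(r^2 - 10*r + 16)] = 2/(r^3 - 24*r^2 + 192*r - 512)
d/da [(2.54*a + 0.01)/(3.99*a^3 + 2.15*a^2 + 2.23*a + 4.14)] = (-20.2692*a^3 - 5.5807*a^2 - 0.0430000000000001*a + 10.4933)/(15.9201*a^6 + 17.157*a^5 + 22.4179*a^4 + 42.6262*a^3 + 22.7749*a^2 + 18.4644*a + 17.1396)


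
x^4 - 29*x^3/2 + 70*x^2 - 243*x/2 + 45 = (x - 6)*(x - 5)*(x - 3)*(x - 1/2)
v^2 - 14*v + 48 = (v - 8)*(v - 6)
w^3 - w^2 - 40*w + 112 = (w - 4)^2*(w + 7)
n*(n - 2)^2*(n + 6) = n^4 + 2*n^3 - 20*n^2 + 24*n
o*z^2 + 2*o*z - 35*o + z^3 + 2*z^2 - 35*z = (o + z)*(z - 5)*(z + 7)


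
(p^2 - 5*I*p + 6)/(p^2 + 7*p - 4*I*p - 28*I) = (p^2 - 5*I*p + 6)/(p^2 + p*(7 - 4*I) - 28*I)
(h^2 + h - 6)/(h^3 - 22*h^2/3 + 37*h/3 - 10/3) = 3*(h + 3)/(3*h^2 - 16*h + 5)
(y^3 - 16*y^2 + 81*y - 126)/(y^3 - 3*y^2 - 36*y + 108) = (y - 7)/(y + 6)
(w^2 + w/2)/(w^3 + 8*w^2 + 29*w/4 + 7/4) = 2*w/(2*w^2 + 15*w + 7)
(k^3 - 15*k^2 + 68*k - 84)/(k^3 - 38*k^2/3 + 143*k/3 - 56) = 3*(k^2 - 8*k + 12)/(3*k^2 - 17*k + 24)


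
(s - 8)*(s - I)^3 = s^4 - 8*s^3 - 3*I*s^3 - 3*s^2 + 24*I*s^2 + 24*s + I*s - 8*I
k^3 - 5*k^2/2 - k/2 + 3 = (k - 2)*(k - 3/2)*(k + 1)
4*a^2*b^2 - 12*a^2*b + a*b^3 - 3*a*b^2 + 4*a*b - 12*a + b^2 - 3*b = (4*a + b)*(b - 3)*(a*b + 1)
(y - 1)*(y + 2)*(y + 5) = y^3 + 6*y^2 + 3*y - 10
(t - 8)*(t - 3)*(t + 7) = t^3 - 4*t^2 - 53*t + 168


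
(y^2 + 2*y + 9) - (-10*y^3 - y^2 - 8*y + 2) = 10*y^3 + 2*y^2 + 10*y + 7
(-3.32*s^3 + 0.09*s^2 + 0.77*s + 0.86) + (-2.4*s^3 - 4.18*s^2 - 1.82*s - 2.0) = -5.72*s^3 - 4.09*s^2 - 1.05*s - 1.14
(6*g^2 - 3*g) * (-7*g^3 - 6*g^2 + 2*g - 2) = -42*g^5 - 15*g^4 + 30*g^3 - 18*g^2 + 6*g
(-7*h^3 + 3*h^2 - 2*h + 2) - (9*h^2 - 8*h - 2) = -7*h^3 - 6*h^2 + 6*h + 4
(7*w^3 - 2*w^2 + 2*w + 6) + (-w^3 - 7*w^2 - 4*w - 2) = 6*w^3 - 9*w^2 - 2*w + 4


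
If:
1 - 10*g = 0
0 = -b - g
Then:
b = -1/10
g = 1/10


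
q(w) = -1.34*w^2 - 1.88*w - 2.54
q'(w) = -2.68*w - 1.88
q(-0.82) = -1.90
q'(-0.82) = 0.32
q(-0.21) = -2.20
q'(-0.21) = -1.32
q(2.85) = -18.78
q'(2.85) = -9.52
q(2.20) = -13.16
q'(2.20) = -7.78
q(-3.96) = -16.11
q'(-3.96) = 8.73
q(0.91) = -5.36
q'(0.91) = -4.32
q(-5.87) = -37.68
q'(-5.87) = 13.85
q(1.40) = -7.80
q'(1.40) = -5.63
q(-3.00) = -8.96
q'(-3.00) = 6.16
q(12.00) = -218.06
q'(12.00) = -34.04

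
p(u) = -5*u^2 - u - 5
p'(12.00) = -121.00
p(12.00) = -737.00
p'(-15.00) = 149.00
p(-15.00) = -1115.00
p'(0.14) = -2.40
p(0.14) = -5.24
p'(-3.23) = 31.30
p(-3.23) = -53.93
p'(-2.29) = 21.90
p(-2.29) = -28.93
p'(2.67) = -27.70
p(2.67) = -43.31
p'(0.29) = -3.90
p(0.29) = -5.71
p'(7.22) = -73.20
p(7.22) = -272.86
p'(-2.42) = 23.20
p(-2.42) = -31.86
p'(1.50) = -16.00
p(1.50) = -17.75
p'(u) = -10*u - 1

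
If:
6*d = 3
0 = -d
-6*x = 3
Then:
No Solution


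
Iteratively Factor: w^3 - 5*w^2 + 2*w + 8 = (w - 4)*(w^2 - w - 2) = (w - 4)*(w + 1)*(w - 2)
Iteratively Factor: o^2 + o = (o + 1)*(o)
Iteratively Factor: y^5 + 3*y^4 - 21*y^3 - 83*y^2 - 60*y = (y - 5)*(y^4 + 8*y^3 + 19*y^2 + 12*y) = y*(y - 5)*(y^3 + 8*y^2 + 19*y + 12) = y*(y - 5)*(y + 1)*(y^2 + 7*y + 12) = y*(y - 5)*(y + 1)*(y + 3)*(y + 4)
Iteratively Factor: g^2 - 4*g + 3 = (g - 3)*(g - 1)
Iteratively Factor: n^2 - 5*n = (n)*(n - 5)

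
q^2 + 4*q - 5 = (q - 1)*(q + 5)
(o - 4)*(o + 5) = o^2 + o - 20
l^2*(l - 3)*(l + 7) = l^4 + 4*l^3 - 21*l^2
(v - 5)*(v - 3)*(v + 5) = v^3 - 3*v^2 - 25*v + 75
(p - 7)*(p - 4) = p^2 - 11*p + 28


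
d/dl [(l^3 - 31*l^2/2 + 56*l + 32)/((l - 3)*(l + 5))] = (l^4 + 4*l^3 - 132*l^2 + 401*l - 904)/(l^4 + 4*l^3 - 26*l^2 - 60*l + 225)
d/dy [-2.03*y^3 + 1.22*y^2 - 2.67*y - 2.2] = -6.09*y^2 + 2.44*y - 2.67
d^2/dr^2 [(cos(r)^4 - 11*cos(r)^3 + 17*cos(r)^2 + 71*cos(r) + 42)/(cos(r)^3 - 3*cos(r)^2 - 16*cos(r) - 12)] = (-2*sin(r)^4 + 46*sin(r)^2 + 11*cos(r) - 3*cos(3*r) - 8)/(2*(cos(r) + 2)^3)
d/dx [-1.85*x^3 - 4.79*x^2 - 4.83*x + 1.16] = -5.55*x^2 - 9.58*x - 4.83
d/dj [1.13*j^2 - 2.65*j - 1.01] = 2.26*j - 2.65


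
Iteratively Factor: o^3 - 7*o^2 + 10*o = (o)*(o^2 - 7*o + 10) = o*(o - 2)*(o - 5)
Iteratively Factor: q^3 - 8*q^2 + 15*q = (q)*(q^2 - 8*q + 15) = q*(q - 3)*(q - 5)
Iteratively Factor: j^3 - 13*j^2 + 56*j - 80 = (j - 4)*(j^2 - 9*j + 20) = (j - 5)*(j - 4)*(j - 4)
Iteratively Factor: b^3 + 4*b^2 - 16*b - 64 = (b + 4)*(b^2 - 16) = (b - 4)*(b + 4)*(b + 4)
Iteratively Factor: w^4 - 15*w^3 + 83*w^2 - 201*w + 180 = (w - 5)*(w^3 - 10*w^2 + 33*w - 36) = (w - 5)*(w - 3)*(w^2 - 7*w + 12) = (w - 5)*(w - 4)*(w - 3)*(w - 3)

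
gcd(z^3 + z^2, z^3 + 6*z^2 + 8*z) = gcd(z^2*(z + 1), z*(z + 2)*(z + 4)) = z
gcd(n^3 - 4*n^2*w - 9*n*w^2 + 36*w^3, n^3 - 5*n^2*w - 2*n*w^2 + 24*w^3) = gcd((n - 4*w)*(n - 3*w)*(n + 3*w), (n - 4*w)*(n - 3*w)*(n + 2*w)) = n^2 - 7*n*w + 12*w^2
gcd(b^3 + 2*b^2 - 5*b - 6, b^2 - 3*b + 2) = b - 2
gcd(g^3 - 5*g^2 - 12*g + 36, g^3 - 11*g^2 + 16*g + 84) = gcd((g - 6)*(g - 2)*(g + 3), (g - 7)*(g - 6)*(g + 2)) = g - 6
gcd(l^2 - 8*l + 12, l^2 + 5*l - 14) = l - 2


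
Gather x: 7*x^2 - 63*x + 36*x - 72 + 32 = 7*x^2 - 27*x - 40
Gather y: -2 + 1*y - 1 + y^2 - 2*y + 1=y^2 - y - 2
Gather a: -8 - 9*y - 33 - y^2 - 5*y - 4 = -y^2 - 14*y - 45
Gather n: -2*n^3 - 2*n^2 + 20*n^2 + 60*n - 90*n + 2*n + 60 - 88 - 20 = -2*n^3 + 18*n^2 - 28*n - 48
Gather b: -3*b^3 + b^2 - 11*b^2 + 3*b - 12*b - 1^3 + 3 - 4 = -3*b^3 - 10*b^2 - 9*b - 2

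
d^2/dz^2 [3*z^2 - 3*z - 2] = 6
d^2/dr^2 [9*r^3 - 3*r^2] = 54*r - 6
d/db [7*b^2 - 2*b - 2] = 14*b - 2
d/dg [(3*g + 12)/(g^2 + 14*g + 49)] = 3*(-g - 1)/(g^3 + 21*g^2 + 147*g + 343)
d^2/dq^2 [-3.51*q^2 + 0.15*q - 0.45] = -7.02000000000000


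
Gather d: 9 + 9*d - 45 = 9*d - 36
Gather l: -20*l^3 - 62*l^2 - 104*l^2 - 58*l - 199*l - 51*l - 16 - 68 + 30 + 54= -20*l^3 - 166*l^2 - 308*l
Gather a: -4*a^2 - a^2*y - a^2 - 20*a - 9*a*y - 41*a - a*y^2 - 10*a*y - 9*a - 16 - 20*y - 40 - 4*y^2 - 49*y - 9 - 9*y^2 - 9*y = a^2*(-y - 5) + a*(-y^2 - 19*y - 70) - 13*y^2 - 78*y - 65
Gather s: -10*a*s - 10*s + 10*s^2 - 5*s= 10*s^2 + s*(-10*a - 15)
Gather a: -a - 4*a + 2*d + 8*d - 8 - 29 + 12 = -5*a + 10*d - 25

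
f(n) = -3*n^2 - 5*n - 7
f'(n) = -6*n - 5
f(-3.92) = -33.50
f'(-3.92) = 18.52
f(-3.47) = -25.77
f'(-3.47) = 15.82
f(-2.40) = -12.28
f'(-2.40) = 9.40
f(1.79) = -25.56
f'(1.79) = -15.74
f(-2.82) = -16.76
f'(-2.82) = 11.92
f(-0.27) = -5.87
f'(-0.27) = -3.38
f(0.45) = -9.86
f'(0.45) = -7.70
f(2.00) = -29.00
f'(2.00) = -17.00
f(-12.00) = -379.00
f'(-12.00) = 67.00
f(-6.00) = -85.00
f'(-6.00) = 31.00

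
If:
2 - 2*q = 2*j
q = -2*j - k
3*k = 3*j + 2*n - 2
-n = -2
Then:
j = -5/6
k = -1/6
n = 2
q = 11/6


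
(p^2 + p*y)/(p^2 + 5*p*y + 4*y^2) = p/(p + 4*y)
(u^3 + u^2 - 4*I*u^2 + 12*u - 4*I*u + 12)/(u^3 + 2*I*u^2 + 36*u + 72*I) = (u + 1)/(u + 6*I)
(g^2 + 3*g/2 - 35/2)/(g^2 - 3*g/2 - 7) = (g + 5)/(g + 2)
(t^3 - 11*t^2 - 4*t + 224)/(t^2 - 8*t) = t - 3 - 28/t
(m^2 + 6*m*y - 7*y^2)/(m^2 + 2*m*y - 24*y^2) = (m^2 + 6*m*y - 7*y^2)/(m^2 + 2*m*y - 24*y^2)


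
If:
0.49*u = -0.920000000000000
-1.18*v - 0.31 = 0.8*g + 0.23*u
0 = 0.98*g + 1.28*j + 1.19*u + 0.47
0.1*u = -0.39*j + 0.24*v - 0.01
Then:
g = 2.47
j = -0.51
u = -1.88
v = -1.57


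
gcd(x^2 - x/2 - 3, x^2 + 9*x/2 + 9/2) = x + 3/2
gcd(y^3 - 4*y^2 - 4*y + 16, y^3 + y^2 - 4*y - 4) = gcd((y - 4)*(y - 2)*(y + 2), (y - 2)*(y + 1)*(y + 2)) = y^2 - 4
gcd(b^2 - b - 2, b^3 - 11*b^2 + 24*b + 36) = b + 1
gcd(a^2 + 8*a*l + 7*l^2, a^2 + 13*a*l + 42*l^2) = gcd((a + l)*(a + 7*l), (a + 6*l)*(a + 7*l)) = a + 7*l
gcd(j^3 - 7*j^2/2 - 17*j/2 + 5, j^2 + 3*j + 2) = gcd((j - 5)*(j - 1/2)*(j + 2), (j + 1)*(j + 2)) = j + 2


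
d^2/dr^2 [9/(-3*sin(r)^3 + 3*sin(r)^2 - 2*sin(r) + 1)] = 9*(81*sin(r)^6 - 99*sin(r)^5 - 60*sin(r)^4 + 153*sin(r)^3 - 98*sin(r)^2 + 20*sin(r) - 2)/(3*sin(r)^3 - 3*sin(r)^2 + 2*sin(r) - 1)^3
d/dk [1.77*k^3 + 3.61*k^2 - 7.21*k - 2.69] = 5.31*k^2 + 7.22*k - 7.21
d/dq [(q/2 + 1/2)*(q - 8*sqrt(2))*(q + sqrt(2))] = 3*q^2/2 - 7*sqrt(2)*q + q - 8 - 7*sqrt(2)/2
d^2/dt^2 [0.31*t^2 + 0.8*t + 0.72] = 0.620000000000000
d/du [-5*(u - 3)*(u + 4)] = -10*u - 5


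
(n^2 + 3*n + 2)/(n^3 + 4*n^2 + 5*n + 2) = 1/(n + 1)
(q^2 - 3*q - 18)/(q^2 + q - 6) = (q - 6)/(q - 2)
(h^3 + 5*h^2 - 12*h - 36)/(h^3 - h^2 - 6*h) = (h + 6)/h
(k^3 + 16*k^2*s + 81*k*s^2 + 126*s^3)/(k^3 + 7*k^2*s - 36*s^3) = (-k - 7*s)/(-k + 2*s)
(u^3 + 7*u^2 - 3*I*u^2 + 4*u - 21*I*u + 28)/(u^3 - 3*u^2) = (u^3 + u^2*(7 - 3*I) + u*(4 - 21*I) + 28)/(u^2*(u - 3))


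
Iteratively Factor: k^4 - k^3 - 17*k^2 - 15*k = (k + 1)*(k^3 - 2*k^2 - 15*k) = (k + 1)*(k + 3)*(k^2 - 5*k) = k*(k + 1)*(k + 3)*(k - 5)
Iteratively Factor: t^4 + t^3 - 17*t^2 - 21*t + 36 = (t + 3)*(t^3 - 2*t^2 - 11*t + 12) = (t - 1)*(t + 3)*(t^2 - t - 12) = (t - 4)*(t - 1)*(t + 3)*(t + 3)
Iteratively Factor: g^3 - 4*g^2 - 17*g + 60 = (g + 4)*(g^2 - 8*g + 15) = (g - 3)*(g + 4)*(g - 5)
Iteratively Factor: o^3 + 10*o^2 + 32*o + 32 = (o + 4)*(o^2 + 6*o + 8) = (o + 4)^2*(o + 2)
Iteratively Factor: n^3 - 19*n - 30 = (n - 5)*(n^2 + 5*n + 6) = (n - 5)*(n + 3)*(n + 2)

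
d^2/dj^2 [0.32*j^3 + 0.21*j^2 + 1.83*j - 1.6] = 1.92*j + 0.42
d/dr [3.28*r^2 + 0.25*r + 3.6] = 6.56*r + 0.25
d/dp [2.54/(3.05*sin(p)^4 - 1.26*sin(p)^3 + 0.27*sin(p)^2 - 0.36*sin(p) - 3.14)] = (-30.988*sin(p)^3 + 9.6012*sin(p)^2 - 1.3716*sin(p) + 0.9144)*cos(p)/(-3.05*sin(p)^4 + 1.26*sin(p)^3 - 0.27*sin(p)^2 + 0.36*sin(p) + 3.14)^2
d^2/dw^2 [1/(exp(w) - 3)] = (exp(w) + 3)*exp(w)/(exp(w) - 3)^3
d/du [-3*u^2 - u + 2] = -6*u - 1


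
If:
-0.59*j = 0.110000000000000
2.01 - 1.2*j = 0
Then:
No Solution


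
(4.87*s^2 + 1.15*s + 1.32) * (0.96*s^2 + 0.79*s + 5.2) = 4.6752*s^4 + 4.9513*s^3 + 27.4997*s^2 + 7.0228*s + 6.864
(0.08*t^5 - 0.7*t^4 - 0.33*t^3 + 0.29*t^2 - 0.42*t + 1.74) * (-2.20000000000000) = -0.176*t^5 + 1.54*t^4 + 0.726*t^3 - 0.638*t^2 + 0.924*t - 3.828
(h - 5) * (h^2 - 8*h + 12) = h^3 - 13*h^2 + 52*h - 60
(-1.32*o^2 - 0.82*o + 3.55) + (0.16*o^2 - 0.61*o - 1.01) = -1.16*o^2 - 1.43*o + 2.54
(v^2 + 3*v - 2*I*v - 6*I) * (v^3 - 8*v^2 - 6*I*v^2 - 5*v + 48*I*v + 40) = v^5 - 5*v^4 - 8*I*v^4 - 41*v^3 + 40*I*v^3 + 85*v^2 + 202*I*v^2 + 408*v - 50*I*v - 240*I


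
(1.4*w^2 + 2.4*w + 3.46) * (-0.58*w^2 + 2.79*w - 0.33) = -0.812*w^4 + 2.514*w^3 + 4.2272*w^2 + 8.8614*w - 1.1418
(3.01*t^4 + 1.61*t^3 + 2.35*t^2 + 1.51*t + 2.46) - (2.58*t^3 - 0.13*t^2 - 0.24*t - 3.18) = 3.01*t^4 - 0.97*t^3 + 2.48*t^2 + 1.75*t + 5.64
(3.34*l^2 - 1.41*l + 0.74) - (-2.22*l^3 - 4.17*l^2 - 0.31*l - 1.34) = 2.22*l^3 + 7.51*l^2 - 1.1*l + 2.08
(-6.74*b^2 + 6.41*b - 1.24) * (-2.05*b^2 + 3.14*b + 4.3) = 13.817*b^4 - 34.3041*b^3 - 6.3126*b^2 + 23.6694*b - 5.332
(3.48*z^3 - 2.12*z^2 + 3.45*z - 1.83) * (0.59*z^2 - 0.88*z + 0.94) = 2.0532*z^5 - 4.3132*z^4 + 7.1723*z^3 - 6.1085*z^2 + 4.8534*z - 1.7202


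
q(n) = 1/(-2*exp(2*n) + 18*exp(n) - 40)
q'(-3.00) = 0.00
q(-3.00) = -0.03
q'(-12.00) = 0.00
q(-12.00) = -0.03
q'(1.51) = 1.95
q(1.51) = 2.01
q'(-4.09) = -0.00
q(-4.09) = -0.03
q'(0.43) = -0.06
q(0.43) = -0.06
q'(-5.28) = -0.00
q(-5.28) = -0.03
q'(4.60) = 0.00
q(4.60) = -0.00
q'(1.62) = 894.11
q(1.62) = -8.94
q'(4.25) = 0.00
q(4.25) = -0.00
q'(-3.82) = -0.00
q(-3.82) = -0.03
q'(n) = (4*exp(2*n) - 18*exp(n))/(-2*exp(2*n) + 18*exp(n) - 40)^2 = (exp(n) - 9/2)*exp(n)/(exp(2*n) - 9*exp(n) + 20)^2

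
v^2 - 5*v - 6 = (v - 6)*(v + 1)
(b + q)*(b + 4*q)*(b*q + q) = b^3*q + 5*b^2*q^2 + b^2*q + 4*b*q^3 + 5*b*q^2 + 4*q^3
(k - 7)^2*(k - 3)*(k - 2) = k^4 - 19*k^3 + 125*k^2 - 329*k + 294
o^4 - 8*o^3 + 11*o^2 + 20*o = o*(o - 5)*(o - 4)*(o + 1)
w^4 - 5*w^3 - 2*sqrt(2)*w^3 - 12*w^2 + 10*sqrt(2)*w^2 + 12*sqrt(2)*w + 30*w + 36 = (w - 6)*(w + 1)*(w - 3*sqrt(2))*(w + sqrt(2))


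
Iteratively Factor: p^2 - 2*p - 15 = (p + 3)*(p - 5)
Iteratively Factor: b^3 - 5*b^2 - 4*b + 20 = (b + 2)*(b^2 - 7*b + 10) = (b - 2)*(b + 2)*(b - 5)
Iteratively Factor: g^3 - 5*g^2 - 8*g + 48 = (g - 4)*(g^2 - g - 12) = (g - 4)^2*(g + 3)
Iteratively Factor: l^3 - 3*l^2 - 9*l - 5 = (l + 1)*(l^2 - 4*l - 5) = (l + 1)^2*(l - 5)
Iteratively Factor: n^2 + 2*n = (n + 2)*(n)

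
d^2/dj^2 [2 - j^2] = -2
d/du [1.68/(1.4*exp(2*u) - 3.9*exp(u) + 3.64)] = (6.552 - 4.704*exp(u))*exp(u)/(1.4*exp(2*u) - 3.9*exp(u) + 3.64)^2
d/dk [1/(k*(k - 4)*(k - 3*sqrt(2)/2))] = 2*(-2*k*(k - 4) - k*(2*k - 3*sqrt(2)) - (k - 4)*(2*k - 3*sqrt(2)))/(k^2*(k - 4)^2*(2*k - 3*sqrt(2))^2)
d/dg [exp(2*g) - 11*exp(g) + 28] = (2*exp(g) - 11)*exp(g)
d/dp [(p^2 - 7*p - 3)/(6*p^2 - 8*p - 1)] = 17*(2*p^2 + 2*p - 1)/(36*p^4 - 96*p^3 + 52*p^2 + 16*p + 1)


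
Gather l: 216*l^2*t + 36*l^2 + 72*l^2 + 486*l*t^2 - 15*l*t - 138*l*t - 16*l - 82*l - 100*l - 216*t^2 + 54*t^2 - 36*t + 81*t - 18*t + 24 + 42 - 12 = l^2*(216*t + 108) + l*(486*t^2 - 153*t - 198) - 162*t^2 + 27*t + 54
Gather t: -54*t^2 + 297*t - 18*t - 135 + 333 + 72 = -54*t^2 + 279*t + 270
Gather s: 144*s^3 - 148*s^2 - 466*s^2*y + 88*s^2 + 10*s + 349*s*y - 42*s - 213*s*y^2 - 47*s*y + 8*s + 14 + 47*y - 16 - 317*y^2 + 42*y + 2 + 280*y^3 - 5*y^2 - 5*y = 144*s^3 + s^2*(-466*y - 60) + s*(-213*y^2 + 302*y - 24) + 280*y^3 - 322*y^2 + 84*y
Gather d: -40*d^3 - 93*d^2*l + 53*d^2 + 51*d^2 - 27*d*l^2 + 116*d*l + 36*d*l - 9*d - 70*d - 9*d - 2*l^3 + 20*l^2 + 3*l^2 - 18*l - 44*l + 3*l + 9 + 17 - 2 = -40*d^3 + d^2*(104 - 93*l) + d*(-27*l^2 + 152*l - 88) - 2*l^3 + 23*l^2 - 59*l + 24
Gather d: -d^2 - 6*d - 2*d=-d^2 - 8*d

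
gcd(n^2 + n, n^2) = n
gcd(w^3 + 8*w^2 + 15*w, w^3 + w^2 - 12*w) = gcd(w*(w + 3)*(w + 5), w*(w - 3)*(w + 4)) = w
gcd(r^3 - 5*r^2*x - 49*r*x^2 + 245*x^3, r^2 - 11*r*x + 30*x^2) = -r + 5*x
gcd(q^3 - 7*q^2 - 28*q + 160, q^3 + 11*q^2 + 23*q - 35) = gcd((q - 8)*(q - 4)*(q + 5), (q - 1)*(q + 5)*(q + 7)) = q + 5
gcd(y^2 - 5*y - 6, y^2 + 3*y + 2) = y + 1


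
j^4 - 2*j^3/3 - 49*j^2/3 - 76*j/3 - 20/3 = (j - 5)*(j + 1/3)*(j + 2)^2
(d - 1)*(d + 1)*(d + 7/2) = d^3 + 7*d^2/2 - d - 7/2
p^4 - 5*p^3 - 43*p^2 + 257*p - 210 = (p - 6)*(p - 5)*(p - 1)*(p + 7)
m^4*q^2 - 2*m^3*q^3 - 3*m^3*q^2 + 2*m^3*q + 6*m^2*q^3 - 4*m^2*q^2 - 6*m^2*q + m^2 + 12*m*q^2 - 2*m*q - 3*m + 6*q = (m - 3)*(m - 2*q)*(m*q + 1)^2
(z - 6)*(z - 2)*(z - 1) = z^3 - 9*z^2 + 20*z - 12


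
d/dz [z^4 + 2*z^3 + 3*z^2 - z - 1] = 4*z^3 + 6*z^2 + 6*z - 1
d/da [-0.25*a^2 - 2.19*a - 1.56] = -0.5*a - 2.19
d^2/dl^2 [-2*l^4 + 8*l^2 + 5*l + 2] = 16 - 24*l^2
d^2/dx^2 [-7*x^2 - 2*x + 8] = -14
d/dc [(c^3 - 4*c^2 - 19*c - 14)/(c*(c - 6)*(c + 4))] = 2*(c^4 - 5*c^3 + 50*c^2 - 28*c - 168)/(c^2*(c^4 - 4*c^3 - 44*c^2 + 96*c + 576))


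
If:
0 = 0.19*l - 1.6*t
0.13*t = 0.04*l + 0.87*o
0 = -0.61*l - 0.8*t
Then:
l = 0.00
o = 0.00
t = 0.00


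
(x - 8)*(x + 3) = x^2 - 5*x - 24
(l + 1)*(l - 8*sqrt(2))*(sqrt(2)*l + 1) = sqrt(2)*l^3 - 15*l^2 + sqrt(2)*l^2 - 15*l - 8*sqrt(2)*l - 8*sqrt(2)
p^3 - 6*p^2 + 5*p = p*(p - 5)*(p - 1)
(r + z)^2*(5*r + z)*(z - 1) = 5*r^3*z - 5*r^3 + 11*r^2*z^2 - 11*r^2*z + 7*r*z^3 - 7*r*z^2 + z^4 - z^3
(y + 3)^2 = y^2 + 6*y + 9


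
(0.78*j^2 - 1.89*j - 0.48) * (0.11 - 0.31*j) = -0.2418*j^3 + 0.6717*j^2 - 0.0591*j - 0.0528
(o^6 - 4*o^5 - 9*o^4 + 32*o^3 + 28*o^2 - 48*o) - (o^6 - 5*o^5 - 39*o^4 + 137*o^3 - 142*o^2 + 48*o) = o^5 + 30*o^4 - 105*o^3 + 170*o^2 - 96*o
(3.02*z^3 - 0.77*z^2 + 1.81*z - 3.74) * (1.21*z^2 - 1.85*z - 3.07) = 3.6542*z^5 - 6.5187*z^4 - 5.6568*z^3 - 5.51*z^2 + 1.3623*z + 11.4818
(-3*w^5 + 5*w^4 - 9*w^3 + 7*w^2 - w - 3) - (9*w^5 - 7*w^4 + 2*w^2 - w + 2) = -12*w^5 + 12*w^4 - 9*w^3 + 5*w^2 - 5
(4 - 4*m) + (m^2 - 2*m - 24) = m^2 - 6*m - 20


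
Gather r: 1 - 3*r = 1 - 3*r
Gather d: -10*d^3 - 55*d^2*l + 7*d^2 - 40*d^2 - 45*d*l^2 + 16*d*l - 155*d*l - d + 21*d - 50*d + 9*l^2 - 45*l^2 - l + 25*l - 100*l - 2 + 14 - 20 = -10*d^3 + d^2*(-55*l - 33) + d*(-45*l^2 - 139*l - 30) - 36*l^2 - 76*l - 8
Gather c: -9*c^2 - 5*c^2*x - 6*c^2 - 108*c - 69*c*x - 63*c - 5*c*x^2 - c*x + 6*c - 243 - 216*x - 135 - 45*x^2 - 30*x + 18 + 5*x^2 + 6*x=c^2*(-5*x - 15) + c*(-5*x^2 - 70*x - 165) - 40*x^2 - 240*x - 360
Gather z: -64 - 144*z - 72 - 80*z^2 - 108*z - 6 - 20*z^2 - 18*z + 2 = -100*z^2 - 270*z - 140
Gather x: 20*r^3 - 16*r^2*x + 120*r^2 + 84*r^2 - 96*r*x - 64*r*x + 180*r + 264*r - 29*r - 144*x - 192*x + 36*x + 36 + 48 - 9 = 20*r^3 + 204*r^2 + 415*r + x*(-16*r^2 - 160*r - 300) + 75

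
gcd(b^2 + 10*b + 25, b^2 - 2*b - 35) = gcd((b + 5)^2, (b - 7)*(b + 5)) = b + 5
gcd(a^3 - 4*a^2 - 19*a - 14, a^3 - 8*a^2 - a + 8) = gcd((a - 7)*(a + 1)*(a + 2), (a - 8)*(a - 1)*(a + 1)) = a + 1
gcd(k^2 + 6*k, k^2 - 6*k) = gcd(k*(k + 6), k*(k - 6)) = k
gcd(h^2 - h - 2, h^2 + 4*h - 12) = h - 2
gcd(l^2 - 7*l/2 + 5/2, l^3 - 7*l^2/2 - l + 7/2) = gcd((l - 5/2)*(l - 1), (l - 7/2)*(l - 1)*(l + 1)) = l - 1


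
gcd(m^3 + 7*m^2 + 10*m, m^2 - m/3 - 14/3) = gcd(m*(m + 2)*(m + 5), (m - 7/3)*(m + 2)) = m + 2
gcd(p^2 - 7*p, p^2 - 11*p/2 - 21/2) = p - 7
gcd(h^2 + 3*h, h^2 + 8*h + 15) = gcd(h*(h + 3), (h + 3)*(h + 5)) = h + 3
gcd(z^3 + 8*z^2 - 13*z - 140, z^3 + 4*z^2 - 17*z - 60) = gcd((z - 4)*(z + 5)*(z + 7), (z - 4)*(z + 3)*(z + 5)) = z^2 + z - 20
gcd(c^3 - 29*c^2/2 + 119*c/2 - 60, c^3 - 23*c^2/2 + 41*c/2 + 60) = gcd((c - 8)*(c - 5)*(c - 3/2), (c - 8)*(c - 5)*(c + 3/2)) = c^2 - 13*c + 40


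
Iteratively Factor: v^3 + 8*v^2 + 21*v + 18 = (v + 2)*(v^2 + 6*v + 9) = (v + 2)*(v + 3)*(v + 3)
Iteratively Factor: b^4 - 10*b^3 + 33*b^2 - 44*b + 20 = (b - 5)*(b^3 - 5*b^2 + 8*b - 4) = (b - 5)*(b - 2)*(b^2 - 3*b + 2) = (b - 5)*(b - 2)^2*(b - 1)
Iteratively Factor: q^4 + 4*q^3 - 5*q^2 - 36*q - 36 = (q + 2)*(q^3 + 2*q^2 - 9*q - 18) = (q + 2)^2*(q^2 - 9) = (q - 3)*(q + 2)^2*(q + 3)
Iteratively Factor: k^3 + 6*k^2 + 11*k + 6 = (k + 3)*(k^2 + 3*k + 2) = (k + 2)*(k + 3)*(k + 1)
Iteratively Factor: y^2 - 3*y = (y)*(y - 3)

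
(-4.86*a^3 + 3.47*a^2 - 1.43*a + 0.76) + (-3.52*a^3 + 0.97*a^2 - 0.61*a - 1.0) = -8.38*a^3 + 4.44*a^2 - 2.04*a - 0.24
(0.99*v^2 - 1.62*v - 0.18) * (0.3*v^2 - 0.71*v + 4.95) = 0.297*v^4 - 1.1889*v^3 + 5.9967*v^2 - 7.8912*v - 0.891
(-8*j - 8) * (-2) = 16*j + 16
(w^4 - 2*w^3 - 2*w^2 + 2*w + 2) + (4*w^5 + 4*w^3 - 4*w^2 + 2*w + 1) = 4*w^5 + w^4 + 2*w^3 - 6*w^2 + 4*w + 3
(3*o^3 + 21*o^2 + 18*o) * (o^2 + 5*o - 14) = 3*o^5 + 36*o^4 + 81*o^3 - 204*o^2 - 252*o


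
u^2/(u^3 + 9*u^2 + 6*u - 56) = u^2/(u^3 + 9*u^2 + 6*u - 56)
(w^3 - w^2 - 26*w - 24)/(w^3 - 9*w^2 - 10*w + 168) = (w + 1)/(w - 7)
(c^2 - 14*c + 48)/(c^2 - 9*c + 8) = (c - 6)/(c - 1)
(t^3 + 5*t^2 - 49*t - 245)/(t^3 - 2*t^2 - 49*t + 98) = (t + 5)/(t - 2)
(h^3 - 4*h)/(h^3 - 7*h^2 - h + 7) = h*(h^2 - 4)/(h^3 - 7*h^2 - h + 7)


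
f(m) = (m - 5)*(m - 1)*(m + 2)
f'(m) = (m - 5)*(m - 1) + (m - 5)*(m + 2) + (m - 1)*(m + 2) = 3*m^2 - 8*m - 7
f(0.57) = 4.90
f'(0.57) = -10.59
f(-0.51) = 12.40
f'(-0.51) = -2.14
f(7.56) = 160.55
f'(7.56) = 103.98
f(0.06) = 9.57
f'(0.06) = -7.47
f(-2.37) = -9.19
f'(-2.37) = 28.81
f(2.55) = -17.28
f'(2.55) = -7.89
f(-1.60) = 6.86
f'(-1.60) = 13.48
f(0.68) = 3.70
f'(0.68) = -11.05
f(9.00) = 352.00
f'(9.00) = 164.00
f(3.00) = -20.00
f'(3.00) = -4.00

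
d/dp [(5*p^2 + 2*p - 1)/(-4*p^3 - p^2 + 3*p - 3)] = (20*p^4 + 16*p^3 + 5*p^2 - 32*p - 3)/(16*p^6 + 8*p^5 - 23*p^4 + 18*p^3 + 15*p^2 - 18*p + 9)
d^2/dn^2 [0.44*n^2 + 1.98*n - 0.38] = 0.880000000000000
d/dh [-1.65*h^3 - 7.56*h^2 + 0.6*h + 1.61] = -4.95*h^2 - 15.12*h + 0.6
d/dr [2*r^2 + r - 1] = 4*r + 1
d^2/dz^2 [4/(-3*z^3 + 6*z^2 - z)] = 8*(3*z*(3*z - 2)*(3*z^2 - 6*z + 1) - (9*z^2 - 12*z + 1)^2)/(z^3*(3*z^2 - 6*z + 1)^3)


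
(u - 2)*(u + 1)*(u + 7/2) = u^3 + 5*u^2/2 - 11*u/2 - 7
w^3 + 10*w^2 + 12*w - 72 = (w - 2)*(w + 6)^2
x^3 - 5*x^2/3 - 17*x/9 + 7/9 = (x - 7/3)*(x - 1/3)*(x + 1)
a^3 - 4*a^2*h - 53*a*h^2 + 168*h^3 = (a - 8*h)*(a - 3*h)*(a + 7*h)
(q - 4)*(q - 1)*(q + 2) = q^3 - 3*q^2 - 6*q + 8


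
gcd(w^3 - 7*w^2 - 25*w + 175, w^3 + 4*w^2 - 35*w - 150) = w + 5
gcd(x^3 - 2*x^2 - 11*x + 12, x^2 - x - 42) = 1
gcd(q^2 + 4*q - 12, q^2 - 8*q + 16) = 1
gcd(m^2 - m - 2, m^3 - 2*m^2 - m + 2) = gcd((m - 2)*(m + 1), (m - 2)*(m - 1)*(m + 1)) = m^2 - m - 2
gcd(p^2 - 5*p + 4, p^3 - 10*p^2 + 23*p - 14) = p - 1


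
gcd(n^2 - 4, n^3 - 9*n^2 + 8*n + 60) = n + 2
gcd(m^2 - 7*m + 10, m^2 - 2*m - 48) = 1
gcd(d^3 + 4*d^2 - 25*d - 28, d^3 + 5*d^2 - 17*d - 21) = d^2 + 8*d + 7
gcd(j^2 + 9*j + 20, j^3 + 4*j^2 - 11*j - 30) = j + 5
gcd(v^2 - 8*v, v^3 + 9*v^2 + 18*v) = v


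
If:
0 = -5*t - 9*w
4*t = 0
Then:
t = 0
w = 0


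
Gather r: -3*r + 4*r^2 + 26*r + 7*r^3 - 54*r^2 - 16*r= 7*r^3 - 50*r^2 + 7*r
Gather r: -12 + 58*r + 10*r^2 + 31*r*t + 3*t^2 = 10*r^2 + r*(31*t + 58) + 3*t^2 - 12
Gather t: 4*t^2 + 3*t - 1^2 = 4*t^2 + 3*t - 1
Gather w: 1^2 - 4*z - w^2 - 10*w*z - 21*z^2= -w^2 - 10*w*z - 21*z^2 - 4*z + 1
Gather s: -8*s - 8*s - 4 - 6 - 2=-16*s - 12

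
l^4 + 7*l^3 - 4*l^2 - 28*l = l*(l - 2)*(l + 2)*(l + 7)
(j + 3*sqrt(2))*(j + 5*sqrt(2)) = j^2 + 8*sqrt(2)*j + 30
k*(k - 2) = k^2 - 2*k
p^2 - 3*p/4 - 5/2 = (p - 2)*(p + 5/4)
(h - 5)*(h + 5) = h^2 - 25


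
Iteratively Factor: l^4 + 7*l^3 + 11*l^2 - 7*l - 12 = (l + 1)*(l^3 + 6*l^2 + 5*l - 12) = (l + 1)*(l + 3)*(l^2 + 3*l - 4) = (l - 1)*(l + 1)*(l + 3)*(l + 4)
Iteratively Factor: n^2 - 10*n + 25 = (n - 5)*(n - 5)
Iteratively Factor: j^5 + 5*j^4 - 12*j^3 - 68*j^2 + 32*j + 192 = (j + 4)*(j^4 + j^3 - 16*j^2 - 4*j + 48) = (j - 2)*(j + 4)*(j^3 + 3*j^2 - 10*j - 24) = (j - 3)*(j - 2)*(j + 4)*(j^2 + 6*j + 8) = (j - 3)*(j - 2)*(j + 4)^2*(j + 2)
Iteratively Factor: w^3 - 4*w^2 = (w - 4)*(w^2) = w*(w - 4)*(w)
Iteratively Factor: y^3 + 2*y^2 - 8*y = (y + 4)*(y^2 - 2*y) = (y - 2)*(y + 4)*(y)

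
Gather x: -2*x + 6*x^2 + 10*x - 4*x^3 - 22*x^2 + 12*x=-4*x^3 - 16*x^2 + 20*x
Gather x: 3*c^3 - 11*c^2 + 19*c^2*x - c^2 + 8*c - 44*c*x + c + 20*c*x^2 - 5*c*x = 3*c^3 - 12*c^2 + 20*c*x^2 + 9*c + x*(19*c^2 - 49*c)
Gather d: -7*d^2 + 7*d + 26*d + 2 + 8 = -7*d^2 + 33*d + 10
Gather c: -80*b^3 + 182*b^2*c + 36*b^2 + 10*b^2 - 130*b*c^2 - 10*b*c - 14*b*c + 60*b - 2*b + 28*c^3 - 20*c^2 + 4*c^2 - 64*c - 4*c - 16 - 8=-80*b^3 + 46*b^2 + 58*b + 28*c^3 + c^2*(-130*b - 16) + c*(182*b^2 - 24*b - 68) - 24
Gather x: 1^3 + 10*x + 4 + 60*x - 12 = 70*x - 7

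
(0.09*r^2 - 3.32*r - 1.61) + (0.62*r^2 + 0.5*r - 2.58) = 0.71*r^2 - 2.82*r - 4.19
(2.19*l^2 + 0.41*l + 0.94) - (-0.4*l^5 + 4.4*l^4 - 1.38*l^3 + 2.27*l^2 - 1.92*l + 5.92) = 0.4*l^5 - 4.4*l^4 + 1.38*l^3 - 0.0800000000000001*l^2 + 2.33*l - 4.98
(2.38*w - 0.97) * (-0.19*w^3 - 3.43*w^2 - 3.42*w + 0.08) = -0.4522*w^4 - 7.9791*w^3 - 4.8125*w^2 + 3.5078*w - 0.0776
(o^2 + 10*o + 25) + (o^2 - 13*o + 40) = 2*o^2 - 3*o + 65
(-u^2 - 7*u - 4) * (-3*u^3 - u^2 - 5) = 3*u^5 + 22*u^4 + 19*u^3 + 9*u^2 + 35*u + 20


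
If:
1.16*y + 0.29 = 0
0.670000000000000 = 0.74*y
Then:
No Solution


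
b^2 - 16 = (b - 4)*(b + 4)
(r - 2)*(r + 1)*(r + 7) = r^3 + 6*r^2 - 9*r - 14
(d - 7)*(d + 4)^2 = d^3 + d^2 - 40*d - 112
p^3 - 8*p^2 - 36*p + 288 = (p - 8)*(p - 6)*(p + 6)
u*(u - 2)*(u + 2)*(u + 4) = u^4 + 4*u^3 - 4*u^2 - 16*u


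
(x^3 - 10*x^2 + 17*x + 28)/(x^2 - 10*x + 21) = (x^2 - 3*x - 4)/(x - 3)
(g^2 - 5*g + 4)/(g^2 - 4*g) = (g - 1)/g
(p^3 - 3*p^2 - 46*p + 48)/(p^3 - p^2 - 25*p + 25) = (p^2 - 2*p - 48)/(p^2 - 25)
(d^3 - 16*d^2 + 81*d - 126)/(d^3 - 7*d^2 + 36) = (d - 7)/(d + 2)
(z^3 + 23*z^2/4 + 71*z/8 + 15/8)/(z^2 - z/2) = (8*z^3 + 46*z^2 + 71*z + 15)/(4*z*(2*z - 1))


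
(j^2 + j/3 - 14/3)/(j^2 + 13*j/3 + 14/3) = (j - 2)/(j + 2)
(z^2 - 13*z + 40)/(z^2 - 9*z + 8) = (z - 5)/(z - 1)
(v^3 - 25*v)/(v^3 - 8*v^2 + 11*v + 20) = v*(v + 5)/(v^2 - 3*v - 4)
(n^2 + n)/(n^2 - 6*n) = (n + 1)/(n - 6)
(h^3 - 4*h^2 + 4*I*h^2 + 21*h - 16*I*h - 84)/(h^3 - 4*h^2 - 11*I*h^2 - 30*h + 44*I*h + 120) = (h^2 + 4*I*h + 21)/(h^2 - 11*I*h - 30)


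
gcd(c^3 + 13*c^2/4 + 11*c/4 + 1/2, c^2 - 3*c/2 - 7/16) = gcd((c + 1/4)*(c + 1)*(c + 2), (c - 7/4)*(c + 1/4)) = c + 1/4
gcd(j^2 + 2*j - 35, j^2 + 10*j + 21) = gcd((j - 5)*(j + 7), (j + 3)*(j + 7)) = j + 7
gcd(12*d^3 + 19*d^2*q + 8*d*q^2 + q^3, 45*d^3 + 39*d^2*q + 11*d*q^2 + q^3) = 3*d + q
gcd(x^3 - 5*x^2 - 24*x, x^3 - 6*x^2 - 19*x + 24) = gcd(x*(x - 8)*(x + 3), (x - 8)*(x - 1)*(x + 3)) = x^2 - 5*x - 24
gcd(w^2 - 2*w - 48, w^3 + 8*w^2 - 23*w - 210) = w + 6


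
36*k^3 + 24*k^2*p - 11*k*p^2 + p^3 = (-6*k + p)^2*(k + p)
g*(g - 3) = g^2 - 3*g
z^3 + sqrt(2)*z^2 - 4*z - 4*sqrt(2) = (z - 2)*(z + 2)*(z + sqrt(2))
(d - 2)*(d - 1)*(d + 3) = d^3 - 7*d + 6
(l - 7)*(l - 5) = l^2 - 12*l + 35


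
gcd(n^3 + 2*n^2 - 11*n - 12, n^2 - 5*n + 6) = n - 3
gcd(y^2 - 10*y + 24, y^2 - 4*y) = y - 4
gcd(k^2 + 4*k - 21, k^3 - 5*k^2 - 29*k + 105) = k - 3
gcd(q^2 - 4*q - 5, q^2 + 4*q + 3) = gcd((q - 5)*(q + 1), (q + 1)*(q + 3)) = q + 1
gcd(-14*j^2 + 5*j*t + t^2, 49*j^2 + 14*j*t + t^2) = 7*j + t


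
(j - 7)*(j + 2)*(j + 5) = j^3 - 39*j - 70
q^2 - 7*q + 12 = (q - 4)*(q - 3)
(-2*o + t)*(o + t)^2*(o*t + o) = -2*o^4*t - 2*o^4 - 3*o^3*t^2 - 3*o^3*t + o*t^4 + o*t^3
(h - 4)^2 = h^2 - 8*h + 16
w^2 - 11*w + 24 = (w - 8)*(w - 3)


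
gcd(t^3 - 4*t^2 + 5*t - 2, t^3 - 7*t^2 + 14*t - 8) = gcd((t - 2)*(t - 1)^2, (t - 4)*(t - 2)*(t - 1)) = t^2 - 3*t + 2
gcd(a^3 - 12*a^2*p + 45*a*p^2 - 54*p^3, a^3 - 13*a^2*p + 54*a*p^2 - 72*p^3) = a^2 - 9*a*p + 18*p^2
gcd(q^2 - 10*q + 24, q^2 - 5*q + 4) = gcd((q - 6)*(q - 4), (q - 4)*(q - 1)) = q - 4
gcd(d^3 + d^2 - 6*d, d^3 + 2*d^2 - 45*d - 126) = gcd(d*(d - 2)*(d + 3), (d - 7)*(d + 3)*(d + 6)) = d + 3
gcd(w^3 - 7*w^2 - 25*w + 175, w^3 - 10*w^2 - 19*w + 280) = w^2 - 2*w - 35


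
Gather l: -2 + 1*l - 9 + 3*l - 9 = 4*l - 20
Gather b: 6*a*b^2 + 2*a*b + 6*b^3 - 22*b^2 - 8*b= 6*b^3 + b^2*(6*a - 22) + b*(2*a - 8)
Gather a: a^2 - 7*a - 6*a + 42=a^2 - 13*a + 42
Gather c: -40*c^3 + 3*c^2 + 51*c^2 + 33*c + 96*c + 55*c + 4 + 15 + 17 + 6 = -40*c^3 + 54*c^2 + 184*c + 42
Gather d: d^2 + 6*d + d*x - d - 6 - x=d^2 + d*(x + 5) - x - 6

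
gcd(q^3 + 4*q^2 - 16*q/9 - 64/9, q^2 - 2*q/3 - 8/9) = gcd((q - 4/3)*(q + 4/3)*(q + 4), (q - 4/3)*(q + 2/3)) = q - 4/3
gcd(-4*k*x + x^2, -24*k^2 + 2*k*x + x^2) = -4*k + x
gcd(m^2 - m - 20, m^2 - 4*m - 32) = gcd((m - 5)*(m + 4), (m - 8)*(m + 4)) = m + 4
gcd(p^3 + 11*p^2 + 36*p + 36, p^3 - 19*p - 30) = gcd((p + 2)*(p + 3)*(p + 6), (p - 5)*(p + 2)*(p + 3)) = p^2 + 5*p + 6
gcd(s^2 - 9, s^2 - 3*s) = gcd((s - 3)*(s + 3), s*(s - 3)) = s - 3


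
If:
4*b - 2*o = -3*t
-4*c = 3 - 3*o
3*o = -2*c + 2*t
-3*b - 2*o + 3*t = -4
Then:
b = 4/7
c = -201/266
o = -1/133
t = -102/133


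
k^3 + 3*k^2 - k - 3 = (k - 1)*(k + 1)*(k + 3)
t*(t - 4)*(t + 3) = t^3 - t^2 - 12*t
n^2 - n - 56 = (n - 8)*(n + 7)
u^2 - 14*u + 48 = (u - 8)*(u - 6)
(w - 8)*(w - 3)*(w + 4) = w^3 - 7*w^2 - 20*w + 96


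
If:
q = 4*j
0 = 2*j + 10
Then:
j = -5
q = -20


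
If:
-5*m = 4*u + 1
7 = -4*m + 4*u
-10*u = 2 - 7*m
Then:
No Solution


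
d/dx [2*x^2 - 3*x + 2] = 4*x - 3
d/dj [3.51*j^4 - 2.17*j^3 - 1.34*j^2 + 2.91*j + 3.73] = 14.04*j^3 - 6.51*j^2 - 2.68*j + 2.91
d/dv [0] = 0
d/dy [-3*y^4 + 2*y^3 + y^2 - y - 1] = -12*y^3 + 6*y^2 + 2*y - 1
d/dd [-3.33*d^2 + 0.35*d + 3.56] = 0.35 - 6.66*d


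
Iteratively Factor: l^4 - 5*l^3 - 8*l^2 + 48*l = (l)*(l^3 - 5*l^2 - 8*l + 48) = l*(l - 4)*(l^2 - l - 12) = l*(l - 4)*(l + 3)*(l - 4)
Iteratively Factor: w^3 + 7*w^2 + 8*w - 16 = (w + 4)*(w^2 + 3*w - 4) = (w - 1)*(w + 4)*(w + 4)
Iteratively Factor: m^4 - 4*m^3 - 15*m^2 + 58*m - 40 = (m + 4)*(m^3 - 8*m^2 + 17*m - 10) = (m - 2)*(m + 4)*(m^2 - 6*m + 5) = (m - 2)*(m - 1)*(m + 4)*(m - 5)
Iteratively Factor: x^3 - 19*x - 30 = (x + 2)*(x^2 - 2*x - 15) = (x + 2)*(x + 3)*(x - 5)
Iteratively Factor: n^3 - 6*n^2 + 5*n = (n - 5)*(n^2 - n) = (n - 5)*(n - 1)*(n)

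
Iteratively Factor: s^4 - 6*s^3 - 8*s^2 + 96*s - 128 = (s + 4)*(s^3 - 10*s^2 + 32*s - 32) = (s - 4)*(s + 4)*(s^2 - 6*s + 8) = (s - 4)^2*(s + 4)*(s - 2)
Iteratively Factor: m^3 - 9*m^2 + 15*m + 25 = (m - 5)*(m^2 - 4*m - 5) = (m - 5)^2*(m + 1)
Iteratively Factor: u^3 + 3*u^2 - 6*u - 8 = (u - 2)*(u^2 + 5*u + 4) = (u - 2)*(u + 4)*(u + 1)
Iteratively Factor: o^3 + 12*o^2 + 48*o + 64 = (o + 4)*(o^2 + 8*o + 16) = (o + 4)^2*(o + 4)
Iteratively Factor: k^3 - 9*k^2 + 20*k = (k - 5)*(k^2 - 4*k) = k*(k - 5)*(k - 4)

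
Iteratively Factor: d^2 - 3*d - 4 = (d - 4)*(d + 1)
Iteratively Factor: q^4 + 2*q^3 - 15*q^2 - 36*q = (q)*(q^3 + 2*q^2 - 15*q - 36) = q*(q + 3)*(q^2 - q - 12) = q*(q + 3)^2*(q - 4)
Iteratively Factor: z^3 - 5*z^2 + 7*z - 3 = (z - 1)*(z^2 - 4*z + 3) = (z - 3)*(z - 1)*(z - 1)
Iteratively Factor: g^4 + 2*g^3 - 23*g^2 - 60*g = (g + 4)*(g^3 - 2*g^2 - 15*g) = g*(g + 4)*(g^2 - 2*g - 15) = g*(g + 3)*(g + 4)*(g - 5)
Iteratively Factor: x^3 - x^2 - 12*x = (x + 3)*(x^2 - 4*x) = x*(x + 3)*(x - 4)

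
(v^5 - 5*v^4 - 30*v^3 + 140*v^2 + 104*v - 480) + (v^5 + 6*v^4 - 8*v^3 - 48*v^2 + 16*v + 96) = 2*v^5 + v^4 - 38*v^3 + 92*v^2 + 120*v - 384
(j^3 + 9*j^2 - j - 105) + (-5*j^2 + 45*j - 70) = j^3 + 4*j^2 + 44*j - 175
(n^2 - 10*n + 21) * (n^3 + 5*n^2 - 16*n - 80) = n^5 - 5*n^4 - 45*n^3 + 185*n^2 + 464*n - 1680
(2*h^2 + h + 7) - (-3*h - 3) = 2*h^2 + 4*h + 10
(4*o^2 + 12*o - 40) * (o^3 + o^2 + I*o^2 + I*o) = 4*o^5 + 16*o^4 + 4*I*o^4 - 28*o^3 + 16*I*o^3 - 40*o^2 - 28*I*o^2 - 40*I*o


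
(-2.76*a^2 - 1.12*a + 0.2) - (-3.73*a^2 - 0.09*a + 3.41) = 0.97*a^2 - 1.03*a - 3.21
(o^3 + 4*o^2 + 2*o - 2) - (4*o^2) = o^3 + 2*o - 2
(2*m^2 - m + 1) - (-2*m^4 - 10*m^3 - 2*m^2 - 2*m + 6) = 2*m^4 + 10*m^3 + 4*m^2 + m - 5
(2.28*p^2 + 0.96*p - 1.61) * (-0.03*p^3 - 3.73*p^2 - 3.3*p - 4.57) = -0.0684*p^5 - 8.5332*p^4 - 11.0565*p^3 - 7.5823*p^2 + 0.9258*p + 7.3577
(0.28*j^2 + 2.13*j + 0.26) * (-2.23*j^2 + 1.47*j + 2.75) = -0.6244*j^4 - 4.3383*j^3 + 3.3213*j^2 + 6.2397*j + 0.715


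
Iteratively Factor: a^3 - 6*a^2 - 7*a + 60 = (a - 5)*(a^2 - a - 12) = (a - 5)*(a + 3)*(a - 4)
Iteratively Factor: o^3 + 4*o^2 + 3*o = (o + 3)*(o^2 + o) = (o + 1)*(o + 3)*(o)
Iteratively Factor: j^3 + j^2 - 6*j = (j)*(j^2 + j - 6) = j*(j + 3)*(j - 2)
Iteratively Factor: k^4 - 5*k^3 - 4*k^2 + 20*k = (k - 2)*(k^3 - 3*k^2 - 10*k) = (k - 2)*(k + 2)*(k^2 - 5*k) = (k - 5)*(k - 2)*(k + 2)*(k)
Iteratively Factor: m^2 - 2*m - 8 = (m + 2)*(m - 4)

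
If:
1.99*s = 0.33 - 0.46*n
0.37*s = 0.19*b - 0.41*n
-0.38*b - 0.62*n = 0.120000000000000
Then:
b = -0.00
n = -0.19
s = 0.21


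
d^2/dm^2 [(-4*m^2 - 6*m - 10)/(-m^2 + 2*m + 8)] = 28*(m^3 + 9*m^2 + 6*m + 20)/(m^6 - 6*m^5 - 12*m^4 + 88*m^3 + 96*m^2 - 384*m - 512)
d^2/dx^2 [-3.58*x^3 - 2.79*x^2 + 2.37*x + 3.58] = -21.48*x - 5.58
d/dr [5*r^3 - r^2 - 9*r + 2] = 15*r^2 - 2*r - 9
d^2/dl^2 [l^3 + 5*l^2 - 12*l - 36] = 6*l + 10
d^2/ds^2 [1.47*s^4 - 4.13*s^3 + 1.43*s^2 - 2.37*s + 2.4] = 17.64*s^2 - 24.78*s + 2.86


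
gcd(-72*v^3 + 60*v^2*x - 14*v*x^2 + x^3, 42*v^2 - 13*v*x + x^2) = -6*v + x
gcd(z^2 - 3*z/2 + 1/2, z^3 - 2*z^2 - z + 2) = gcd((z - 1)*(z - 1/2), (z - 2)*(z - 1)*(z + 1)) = z - 1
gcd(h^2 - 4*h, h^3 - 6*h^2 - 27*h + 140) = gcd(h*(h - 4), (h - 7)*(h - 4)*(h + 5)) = h - 4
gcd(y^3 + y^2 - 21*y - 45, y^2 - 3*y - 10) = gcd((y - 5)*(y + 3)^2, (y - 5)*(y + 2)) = y - 5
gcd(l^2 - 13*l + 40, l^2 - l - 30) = 1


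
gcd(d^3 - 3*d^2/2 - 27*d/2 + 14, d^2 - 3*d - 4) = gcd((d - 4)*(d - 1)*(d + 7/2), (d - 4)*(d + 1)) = d - 4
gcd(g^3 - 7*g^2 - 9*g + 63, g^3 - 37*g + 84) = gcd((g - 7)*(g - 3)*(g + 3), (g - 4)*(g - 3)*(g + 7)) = g - 3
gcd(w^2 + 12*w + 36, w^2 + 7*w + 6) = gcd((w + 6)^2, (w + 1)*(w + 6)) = w + 6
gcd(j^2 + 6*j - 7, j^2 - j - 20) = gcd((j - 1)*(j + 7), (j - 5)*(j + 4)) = 1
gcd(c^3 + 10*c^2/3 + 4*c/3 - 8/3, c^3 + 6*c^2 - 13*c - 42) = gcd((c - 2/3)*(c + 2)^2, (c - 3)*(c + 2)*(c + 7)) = c + 2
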